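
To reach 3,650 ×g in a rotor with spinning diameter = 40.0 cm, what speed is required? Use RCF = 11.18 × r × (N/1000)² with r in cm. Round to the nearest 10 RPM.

r = 40.0 / 2 = 20 cm
3,650 = 11.18 × 20 × (N/1000)²
(N/1000)² = 3,650 / 223.6 = 16.32379
N = 1000 × √16.32379 ≈ 4,040.3

≈ 4040 RPM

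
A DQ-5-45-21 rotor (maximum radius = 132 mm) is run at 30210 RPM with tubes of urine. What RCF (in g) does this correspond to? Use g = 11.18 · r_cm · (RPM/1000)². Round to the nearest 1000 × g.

RCF ≈ 135000 g

r = 132 mm = 13.2 cm
RCF = 11.18 × 13.2 × (30.21)² = 11.18 × 13.2 × 912.6441 ≈ 134,684.4 × g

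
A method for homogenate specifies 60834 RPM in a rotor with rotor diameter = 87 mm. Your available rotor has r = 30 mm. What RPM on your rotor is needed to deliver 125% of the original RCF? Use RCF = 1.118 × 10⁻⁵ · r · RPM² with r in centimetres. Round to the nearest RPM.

Original rotor: r = 87 mm / 2 = 43.5 mm = 4.35 cm
RCF_original = 1.118 × 10⁻⁵ × 4.35 × (60834)² = 1.118 × 10⁻⁵ × 4.35 × 3,700,775,556 ≈ 179,979.8 × g
Target RCF = 1.25 × 179,979.8 ≈ 224,974.8 × g
Your rotor: r = 30 mm = 3.0 cm
224,974.8 = 1.118 × 10⁻⁵ × 3 × N²
N² = 224,974.8 / (3.354 × 10⁻⁵) = 6,707,656,530
N ≈ √6,707,656,530 ≈ 81,900.3

81900 RPM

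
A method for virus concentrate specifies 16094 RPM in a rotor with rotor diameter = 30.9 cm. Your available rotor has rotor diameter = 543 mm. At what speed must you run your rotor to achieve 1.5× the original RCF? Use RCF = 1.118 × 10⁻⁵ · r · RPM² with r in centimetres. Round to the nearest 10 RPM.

14870 RPM

Original rotor: r = 30.9 / 2 = 15.45 cm
RCF = 1.118 × 10⁻⁵ × r × N²
RCF_original = 1.118 × 10⁻⁵ × 15.45 × (16094)² = 1.118 × 10⁻⁵ × 15.45 × 259,016,836 ≈ 44,740.2 × g
Target RCF = 1.5 × 44,740.2 ≈ 67,110.3 × g
Your rotor: r = 543 mm / 2 = 271.5 mm = 27.15 cm
67,110.3 = 1.118 × 10⁻⁵ × 27.15 × N²
N² = 67,110.3 / (30.3537 × 10⁻⁵) = 221,094,298
N ≈ √221,094,298 ≈ 14,869.2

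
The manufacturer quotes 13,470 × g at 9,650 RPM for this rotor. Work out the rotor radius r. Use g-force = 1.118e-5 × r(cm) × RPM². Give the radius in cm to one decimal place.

13470 = 1.118 × 10⁻⁵ × r × (9650)²
r = 13470 / (1.118 × 10⁻⁵ × 93,122,500) = 13470 / 1041.11 ≈ 12.938 cm

r ≈ 12.9 cm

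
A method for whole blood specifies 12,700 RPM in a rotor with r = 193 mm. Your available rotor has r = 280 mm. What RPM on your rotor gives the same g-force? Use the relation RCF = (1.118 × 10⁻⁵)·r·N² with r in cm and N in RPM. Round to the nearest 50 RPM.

10550 RPM

Original rotor: r = 193 mm = 19.3 cm
RCF_original = 1.118 × 10⁻⁵ × 19.3 × (12700)² = 1.118 × 10⁻⁵ × 19.3 × 161,290,000 ≈ 34,802.2 × g
Your rotor: r = 280 mm = 28.0 cm
34,802.2 = 1.118 × 10⁻⁵ × 28 × N²
N² = 34,802.2 / (31.304 × 10⁻⁵) = 111,174,930
N ≈ √111,174,930 ≈ 10,544.0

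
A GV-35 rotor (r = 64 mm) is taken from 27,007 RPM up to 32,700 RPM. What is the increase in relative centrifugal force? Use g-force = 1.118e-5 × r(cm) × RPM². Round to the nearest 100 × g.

24300 x g

r = 64 mm = 6.4 cm
RCF₁ = 1.118 × 10⁻⁵ × 6.4 × (27007)² = 1.118 × 10⁻⁵ × 6.4 × 729,378,049 ≈ 52,188.5 × g
RCF₂ = 1.118 × 10⁻⁵ × 6.4 × (32700)² = 1.118 × 10⁻⁵ × 6.4 × 1,069,290,000 ≈ 76,509.8 × g
Increase = 76,509.8 − 52,188.5 = 24,321.3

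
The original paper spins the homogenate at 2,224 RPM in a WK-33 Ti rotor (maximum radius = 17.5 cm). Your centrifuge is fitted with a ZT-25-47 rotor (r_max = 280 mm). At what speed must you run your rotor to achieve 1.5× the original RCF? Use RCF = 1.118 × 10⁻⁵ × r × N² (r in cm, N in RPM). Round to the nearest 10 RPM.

RCF_original = 1.118 × 10⁻⁵ × 17.5 × (2224)² = 1.118 × 10⁻⁵ × 17.5 × 4,946,176 ≈ 967.7 × g
Target RCF = 1.5 × 967.7 ≈ 1,451.6 × g
Your rotor: r = 280 mm = 28.0 cm
1,451.6 = 1.118 × 10⁻⁵ × 28 × N²
N² = 1,451.6 / (31.304 × 10⁻⁵) = 4,637,107
N ≈ √4,637,107 ≈ 2,153.4

≈ 2150 RPM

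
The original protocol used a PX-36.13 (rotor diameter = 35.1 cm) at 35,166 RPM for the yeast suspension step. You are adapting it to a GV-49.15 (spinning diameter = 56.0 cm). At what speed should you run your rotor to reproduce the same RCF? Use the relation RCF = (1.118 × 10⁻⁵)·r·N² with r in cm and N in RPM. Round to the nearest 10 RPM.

Original rotor: r = 35.1 / 2 = 17.55 cm
RCF_original = 1.118 × 10⁻⁵ × 17.55 × (35166)² = 1.118 × 10⁻⁵ × 17.55 × 1,236,647,556 ≈ 242,641.4 × g
Your rotor: r = 56.0 / 2 = 28 cm
242,641.4 = 1.118 × 10⁻⁵ × 28 × N²
N² = 242,641.4 / (31.304 × 10⁻⁵) = 775,113,085
N ≈ √775,113,085 ≈ 27,840.9

≈ 27840 RPM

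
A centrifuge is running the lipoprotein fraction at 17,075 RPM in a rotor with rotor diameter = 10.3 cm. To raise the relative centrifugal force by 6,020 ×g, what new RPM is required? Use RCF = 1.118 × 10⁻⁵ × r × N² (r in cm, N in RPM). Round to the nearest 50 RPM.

r = 10.3 / 2 = 5.15 cm
Current RCF = 1.118 × 10⁻⁵ × 5.15 × (17075)² = 1.118 × 10⁻⁵ × 5.15 × 291,555,625 ≈ 16,786.9 × g
Target RCF = 16,786.9 + 6,020 = 22,806.9 × g
N² = 22,806.9 / (5.7577 × 10⁻⁵) = 396,111,294
N ≈ √396,111,294 ≈ 19,902.5

19900 RPM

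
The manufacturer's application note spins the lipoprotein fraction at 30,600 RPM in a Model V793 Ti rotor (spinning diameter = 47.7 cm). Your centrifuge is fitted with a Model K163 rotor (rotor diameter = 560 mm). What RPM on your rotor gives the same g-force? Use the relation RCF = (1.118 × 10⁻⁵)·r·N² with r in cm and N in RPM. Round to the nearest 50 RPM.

28250 RPM

Original rotor: r = 47.7 / 2 = 23.85 cm
RCF = 1.118 × 10⁻⁵ × r × N²
RCF_original = 1.118 × 10⁻⁵ × 23.85 × (30600)² = 1.118 × 10⁻⁵ × 23.85 × 936,360,000 ≈ 249,673.8 × g
Your rotor: r = 560 mm / 2 = 280 mm = 28 cm
249,673.8 = 1.118 × 10⁻⁵ × 28 × N²
N² = 249,673.8 / (31.304 × 10⁻⁵) = 797,577,945
N ≈ √797,577,945 ≈ 28,241.4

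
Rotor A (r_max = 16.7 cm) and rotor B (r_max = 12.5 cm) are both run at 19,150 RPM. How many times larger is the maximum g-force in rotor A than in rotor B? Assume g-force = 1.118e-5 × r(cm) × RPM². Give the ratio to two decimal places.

1.34

At fixed N, RCF ∝ r, so RCF_A/RCF_B = r_A/r_B = 16.7 / 12.5 = 1.3360.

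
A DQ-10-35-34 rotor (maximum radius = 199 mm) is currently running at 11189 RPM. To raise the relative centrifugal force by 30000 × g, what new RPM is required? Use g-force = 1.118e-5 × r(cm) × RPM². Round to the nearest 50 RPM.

16150 RPM

r = 199 mm = 19.9 cm
Current RCF = 1.118 × 10⁻⁵ × 19.9 × (11189)² = 1.118 × 10⁻⁵ × 19.9 × 125,193,721 ≈ 27,853.3 × g
Target RCF = 27,853.3 + 30,000 = 57,853.3 × g
N² = 57,853.3 / (22.2482 × 10⁻⁵) = 260,035,868
N ≈ √260,035,868 ≈ 16,125.6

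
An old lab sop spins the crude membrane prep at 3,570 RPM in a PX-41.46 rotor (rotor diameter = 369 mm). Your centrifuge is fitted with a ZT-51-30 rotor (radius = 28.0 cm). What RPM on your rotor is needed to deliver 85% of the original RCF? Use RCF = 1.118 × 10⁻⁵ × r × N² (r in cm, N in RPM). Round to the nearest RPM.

Original rotor: r = 369 mm / 2 = 184.5 mm = 18.45 cm
RCF = 1.118 × 10⁻⁵ × r × N²
RCF_original = 1.118 × 10⁻⁵ × 18.45 × (3570)² = 1.118 × 10⁻⁵ × 18.45 × 12,744,900 ≈ 2,628.9 × g
Target RCF = 0.85 × 2,628.9 ≈ 2,234.6 × g
2,234.6 = 1.118 × 10⁻⁵ × 28 × N²
N² = 2,234.6 / (31.304 × 10⁻⁵) = 7,138,385
N ≈ √7,138,385 ≈ 2,671.8

≈ 2672 RPM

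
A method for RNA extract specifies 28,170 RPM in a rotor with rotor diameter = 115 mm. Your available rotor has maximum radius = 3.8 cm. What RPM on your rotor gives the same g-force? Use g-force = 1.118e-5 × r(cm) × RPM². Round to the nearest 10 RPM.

Original rotor: r = 115 mm / 2 = 57.5 mm = 5.75 cm
RCF_original = 1.118 × 10⁻⁵ × 5.75 × (28170)² = 1.118 × 10⁻⁵ × 5.75 × 793,548,900 ≈ 51,013.3 × g
51,013.3 = 1.118 × 10⁻⁵ × 3.8 × N²
N² = 51,013.3 / (4.2484 × 10⁻⁵) = 1,200,764,994
N ≈ √1,200,764,994 ≈ 34,652.1

≈ 34650 RPM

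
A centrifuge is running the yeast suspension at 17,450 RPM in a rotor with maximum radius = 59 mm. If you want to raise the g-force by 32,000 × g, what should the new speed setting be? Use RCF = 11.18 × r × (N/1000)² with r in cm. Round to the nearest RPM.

N₂ ≈ 28100 RPM

r = 59 mm = 5.9 cm
Current RCF = 11.18 × 5.9 × (17.45)² = 11.18 × 5.9 × 304.5025 ≈ 20,085.6 × g
Target RCF = 20,085.6 + 32,000 = 52,085.6 × g
(N/1000)² = 52,085.6 / 65.962 = 789.6304
N = 1000 × √789.6304 ≈ 28,100.4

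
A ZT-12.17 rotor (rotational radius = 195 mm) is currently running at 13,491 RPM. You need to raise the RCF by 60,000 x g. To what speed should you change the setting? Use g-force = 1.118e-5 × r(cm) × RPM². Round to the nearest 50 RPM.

21400 RPM

r = 195 mm = 19.5 cm
Current RCF = 1.118 × 10⁻⁵ × 19.5 × (13491)² = 1.118 × 10⁻⁵ × 19.5 × 182,007,081 ≈ 39,679.4 × g
Target RCF = 39,679.4 + 60,000 = 99,679.4 × g
N² = 99,679.4 / (21.801 × 10⁻⁵) = 457,223,981
N ≈ √457,223,981 ≈ 21,382.8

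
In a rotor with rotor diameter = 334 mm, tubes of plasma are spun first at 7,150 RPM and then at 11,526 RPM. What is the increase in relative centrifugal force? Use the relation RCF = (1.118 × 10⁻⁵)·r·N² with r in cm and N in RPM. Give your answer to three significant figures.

≈ 15300 ×g

r = 334 mm / 2 = 167 mm = 16.7 cm
RCF₁ = 1.118 × 10⁻⁵ × 16.7 × (7150)² = 1.118 × 10⁻⁵ × 16.7 × 51,122,500 ≈ 9,544.9 × g
RCF₂ = 1.118 × 10⁻⁵ × 16.7 × (11526)² = 1.118 × 10⁻⁵ × 16.7 × 132,848,676 ≈ 24,803.6 × g
Increase = 24,803.6 − 9,544.9 = 15,258.7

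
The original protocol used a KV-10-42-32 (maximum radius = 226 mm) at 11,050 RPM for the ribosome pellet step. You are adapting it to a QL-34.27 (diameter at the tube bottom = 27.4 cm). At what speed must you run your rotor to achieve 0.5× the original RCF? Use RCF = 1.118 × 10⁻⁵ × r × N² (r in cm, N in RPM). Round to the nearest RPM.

Original rotor: r = 226 mm = 22.6 cm
RCF = 1.118 × 10⁻⁵ × r × N²
RCF_original = 1.118 × 10⁻⁵ × 22.6 × (11050)² = 1.118 × 10⁻⁵ × 22.6 × 122,102,500 ≈ 30,851.4 × g
Target RCF = 0.5 × 30,851.4 ≈ 15,425.7 × g
Your rotor: r = 27.4 / 2 = 13.7 cm
15,425.7 = 1.118 × 10⁻⁵ × 13.7 × N²
N² = 15,425.7 / (15.3166 × 10⁻⁵) = 100,712,299
N ≈ √100,712,299 ≈ 10,035.6

≈ 10036 RPM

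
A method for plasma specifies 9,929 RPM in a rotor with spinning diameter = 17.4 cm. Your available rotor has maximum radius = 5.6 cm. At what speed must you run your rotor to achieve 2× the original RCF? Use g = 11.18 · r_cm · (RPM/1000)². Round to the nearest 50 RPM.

Original rotor: r = 17.4 / 2 = 8.7 cm
RCF = 11.18 × r × (N/1000)²
RCF_original = 11.18 × 8.7 × (9.929)² = 11.18 × 8.7 × 98.585041 ≈ 9,589 × g
Target RCF = 2 × 9,589 ≈ 19,178 × g
19,178 = 11.18 × 5.6 × (N/1000)²
(N/1000)² = 19,178 / 62.608 = 306.3187
N = 1000 × √306.3187 ≈ 17,502.0

≈ 17500 RPM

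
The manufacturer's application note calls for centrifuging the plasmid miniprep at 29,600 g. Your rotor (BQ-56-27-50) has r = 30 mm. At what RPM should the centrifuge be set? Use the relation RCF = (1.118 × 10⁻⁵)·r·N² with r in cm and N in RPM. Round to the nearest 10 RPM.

r = 30 mm = 3.0 cm
RCF = 1.118 × 10⁻⁵ × r × N²
29,600 = 1.118 × 10⁻⁵ × 3 × N²
N² = 29,600 / (3.354 × 10⁻⁵) = 882,528,324
N ≈ √882,528,324 ≈ 29,707.4

N ≈ 29710 RPM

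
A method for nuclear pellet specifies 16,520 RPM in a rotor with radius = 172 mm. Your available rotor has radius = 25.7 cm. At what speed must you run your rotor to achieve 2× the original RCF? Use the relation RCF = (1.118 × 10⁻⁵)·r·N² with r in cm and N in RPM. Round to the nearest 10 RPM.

19110 RPM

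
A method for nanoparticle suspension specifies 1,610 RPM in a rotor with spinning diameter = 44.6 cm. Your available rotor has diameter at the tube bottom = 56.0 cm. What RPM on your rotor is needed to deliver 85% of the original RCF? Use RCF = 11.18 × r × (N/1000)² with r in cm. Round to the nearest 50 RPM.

1300 RPM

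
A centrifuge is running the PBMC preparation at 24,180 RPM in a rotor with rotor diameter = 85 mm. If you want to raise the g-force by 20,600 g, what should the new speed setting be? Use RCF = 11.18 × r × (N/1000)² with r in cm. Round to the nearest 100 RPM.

31900 RPM

r = 85 mm / 2 = 42.5 mm = 4.25 cm
Current RCF = 11.18 × 4.25 × (24.18)² = 11.18 × 4.25 × 584.6724 ≈ 27,780.7 × g
Target RCF = 27,780.7 + 20,600 = 48,380.7 × g
(N/1000)² = 48,380.7 / 47.515 = 1018.22
N = 1000 × √1018.22 ≈ 31,909.6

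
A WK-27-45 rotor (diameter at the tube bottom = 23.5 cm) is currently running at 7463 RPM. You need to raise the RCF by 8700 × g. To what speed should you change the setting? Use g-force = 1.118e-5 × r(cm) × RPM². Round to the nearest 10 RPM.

≈ 11040 RPM

r = 23.5 / 2 = 11.75 cm
Current RCF = 1.118 × 10⁻⁵ × 11.75 × (7463)² = 1.118 × 10⁻⁵ × 11.75 × 55,696,369 ≈ 7,316.6 × g
Target RCF = 7,316.6 + 8,700 = 16,016.6 × g
N² = 16,016.6 / (13.1365 × 10⁻⁵) = 121,924,409
N ≈ √121,924,409 ≈ 11,041.9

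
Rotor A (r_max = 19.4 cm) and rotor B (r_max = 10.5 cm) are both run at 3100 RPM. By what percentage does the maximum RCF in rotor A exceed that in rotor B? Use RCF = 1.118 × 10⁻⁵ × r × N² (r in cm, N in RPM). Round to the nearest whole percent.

85%

At equal RPM, RCF scales linearly with r: ratio = 19.4 / 10.5 = 1.8476.
So rotor A delivers 84.8% more g-force.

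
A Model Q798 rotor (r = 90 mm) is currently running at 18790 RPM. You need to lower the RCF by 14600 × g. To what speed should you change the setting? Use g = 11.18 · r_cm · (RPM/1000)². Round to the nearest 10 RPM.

14420 RPM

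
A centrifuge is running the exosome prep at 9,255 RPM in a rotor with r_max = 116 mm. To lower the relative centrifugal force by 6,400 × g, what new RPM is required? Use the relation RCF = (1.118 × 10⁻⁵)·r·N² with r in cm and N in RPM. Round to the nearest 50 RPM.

N₂ ≈ 6050 RPM

r = 116 mm = 11.6 cm
Current RCF = 1.118 × 10⁻⁵ × 11.6 × (9255)² = 1.118 × 10⁻⁵ × 11.6 × 85,655,025 ≈ 11,108.4 × g
Target RCF = 11,108.4 − 6,400 = 4,708.4 × g
N² = 4,708.4 / (12.9688 × 10⁻⁵) = 36,305,595
N ≈ √36,305,595 ≈ 6,025.4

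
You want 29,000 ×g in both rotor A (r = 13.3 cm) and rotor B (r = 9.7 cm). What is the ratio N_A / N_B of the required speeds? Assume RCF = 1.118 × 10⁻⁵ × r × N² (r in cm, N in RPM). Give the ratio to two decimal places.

0.85

At fixed RCF, N ∝ 1/√r, so N_A/N_B = √(r_B/r_A) = √(9.7/13.3) = √0.729323 = 0.8540.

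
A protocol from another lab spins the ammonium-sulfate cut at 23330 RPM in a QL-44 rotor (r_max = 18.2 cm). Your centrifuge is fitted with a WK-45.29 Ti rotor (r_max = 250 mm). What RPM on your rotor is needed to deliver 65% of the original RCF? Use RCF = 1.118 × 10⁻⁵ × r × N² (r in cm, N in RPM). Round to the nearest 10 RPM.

RCF = 1.118 × 10⁻⁵ × r × N²
RCF_original = 1.118 × 10⁻⁵ × 18.2 × (23330)² = 1.118 × 10⁻⁵ × 18.2 × 544,288,900 ≈ 110,749.7 × g
Target RCF = 0.65 × 110,749.7 ≈ 71,987.3 × g
Your rotor: r = 250 mm = 25.0 cm
71,987.3 = 1.118 × 10⁻⁵ × 25 × N²
N² = 71,987.3 / (27.95 × 10⁻⁵) = 257,557,424
N ≈ √257,557,424 ≈ 16,048.6

≈ 16050 RPM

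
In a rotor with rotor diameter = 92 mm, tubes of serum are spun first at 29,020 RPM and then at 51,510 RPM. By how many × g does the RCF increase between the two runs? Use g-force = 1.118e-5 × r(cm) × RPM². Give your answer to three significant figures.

≈ 93100 × g

r = 92 mm / 2 = 46 mm = 4.6 cm
RCF₁ = 1.118 × 10⁻⁵ × 4.6 × (29020)² = 1.118 × 10⁻⁵ × 4.6 × 842,160,400 ≈ 43,310.6 × g
RCF₂ = 1.118 × 10⁻⁵ × 4.6 × (51510)² = 1.118 × 10⁻⁵ × 4.6 × 2,653,280,100 ≈ 136,452.9 × g
Increase = 136,452.9 − 43,310.6 = 93,142.3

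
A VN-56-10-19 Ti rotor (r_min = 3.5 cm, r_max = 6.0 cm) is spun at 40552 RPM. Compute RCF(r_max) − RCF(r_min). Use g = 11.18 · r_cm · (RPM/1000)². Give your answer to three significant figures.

46000 × g

RCF_max = 11.18 × 6 × (40.552)² = 11.18 × 6 × 1,644.464704 ≈ 110,310.7 × g
RCF_min = 11.18 × 3.5 × (40.552)² = 11.18 × 3.5 × 1,644.464704 ≈ 64,347.9 × g
ΔRCF = 110,310.7 − 64,347.9 = 45,962.8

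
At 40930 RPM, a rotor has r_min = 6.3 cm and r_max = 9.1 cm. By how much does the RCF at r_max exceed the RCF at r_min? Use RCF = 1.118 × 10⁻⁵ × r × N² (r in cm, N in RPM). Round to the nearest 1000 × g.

ΔRCF = 1.118 × 10⁻⁵ × (r_max − r_min) × N² = 1.118 × 10⁻⁵ × 2.8 × 1,675,264,900 ≈ 52,442.5

≈ 52000 × g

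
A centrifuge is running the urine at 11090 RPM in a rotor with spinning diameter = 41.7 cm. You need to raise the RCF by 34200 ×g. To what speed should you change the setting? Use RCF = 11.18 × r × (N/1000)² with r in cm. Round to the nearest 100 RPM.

≈ 16400 RPM

r = 41.7 / 2 = 20.85 cm
Current RCF = 11.18 × 20.85 × (11.09)² = 11.18 × 20.85 × 122.9881 ≈ 28,668.9 × g
Target RCF = 28,668.9 + 34,200 = 62,868.9 × g
(N/1000)² = 62,868.9 / 233.103 = 269.7044
N = 1000 × √269.7044 ≈ 16,422.7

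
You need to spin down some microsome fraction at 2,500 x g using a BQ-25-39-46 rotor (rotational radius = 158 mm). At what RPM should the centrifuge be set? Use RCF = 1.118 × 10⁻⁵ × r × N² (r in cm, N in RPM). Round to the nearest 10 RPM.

N ≈ 3760 RPM

r = 158 mm = 15.8 cm
2,500 = 1.118 × 10⁻⁵ × 15.8 × N²
N² = 2,500 / (17.6644 × 10⁻⁵) = 14,152,759
N ≈ √14,152,759 ≈ 3,762.0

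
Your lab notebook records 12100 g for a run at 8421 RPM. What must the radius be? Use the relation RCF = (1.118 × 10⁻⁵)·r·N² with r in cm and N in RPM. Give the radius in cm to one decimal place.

≈ 15.3 cm

12100 = 1.118 × 10⁻⁵ × r × (8421)²
r = 12100 / (1.118 × 10⁻⁵ × 70,913,241) = 12100 / 792.81 ≈ 15.262 cm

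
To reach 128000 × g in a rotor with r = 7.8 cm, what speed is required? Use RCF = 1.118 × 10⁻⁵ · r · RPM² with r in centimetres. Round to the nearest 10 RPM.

38310 RPM

128,000 = 1.118 × 10⁻⁵ × 7.8 × N²
N² = 128,000 / (8.7204 × 10⁻⁵) = 1,467,822,577
N ≈ √1,467,822,577 ≈ 38,312.2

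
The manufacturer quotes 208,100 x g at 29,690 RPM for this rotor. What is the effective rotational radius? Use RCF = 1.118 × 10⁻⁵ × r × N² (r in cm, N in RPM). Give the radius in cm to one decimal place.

≈ 21.1 cm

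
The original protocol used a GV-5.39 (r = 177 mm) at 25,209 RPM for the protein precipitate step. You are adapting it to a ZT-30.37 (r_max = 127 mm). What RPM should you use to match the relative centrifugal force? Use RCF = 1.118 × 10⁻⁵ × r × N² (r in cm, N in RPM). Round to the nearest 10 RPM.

29760 RPM

Original rotor: r = 177 mm = 17.7 cm
RCF_original = 1.118 × 10⁻⁵ × 17.7 × (25209)² = 1.118 × 10⁻⁵ × 17.7 × 635,493,681 ≈ 125,755.3 × g
Your rotor: r = 127 mm = 12.7 cm
125,755.3 = 1.118 × 10⁻⁵ × 12.7 × N²
N² = 125,755.3 / (14.1986 × 10⁻⁵) = 885,688,026
N ≈ √885,688,026 ≈ 29,760.5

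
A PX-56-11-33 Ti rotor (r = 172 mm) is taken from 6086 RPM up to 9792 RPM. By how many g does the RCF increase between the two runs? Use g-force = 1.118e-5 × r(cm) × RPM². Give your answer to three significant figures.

≈ 11300 g

r = 172 mm = 17.2 cm
RCF₁ = 1.118 × 10⁻⁵ × 17.2 × (6086)² = 1.118 × 10⁻⁵ × 17.2 × 37,039,396 ≈ 7,122.5 × g
RCF₂ = 1.118 × 10⁻⁵ × 17.2 × (9792)² = 1.118 × 10⁻⁵ × 17.2 × 95,883,264 ≈ 18,438 × g
Increase = 18,438 − 7,122.5 = 11,315.5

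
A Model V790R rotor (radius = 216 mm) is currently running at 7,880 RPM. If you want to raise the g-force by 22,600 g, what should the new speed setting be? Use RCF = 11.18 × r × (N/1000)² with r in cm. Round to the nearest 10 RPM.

≈ 12480 RPM

r = 216 mm = 21.6 cm
Current RCF = 11.18 × 21.6 × (7.88)² = 11.18 × 21.6 × 62.0944 ≈ 14,995.1 × g
Target RCF = 14,995.1 + 22,600 = 37,595.1 × g
(N/1000)² = 37,595.1 / 241.488 = 155.681
N = 1000 × √155.681 ≈ 12,477.2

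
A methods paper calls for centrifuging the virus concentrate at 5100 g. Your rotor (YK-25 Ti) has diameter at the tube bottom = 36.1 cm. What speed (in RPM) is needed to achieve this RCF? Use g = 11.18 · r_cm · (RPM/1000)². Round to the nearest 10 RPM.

N ≈ 5030 RPM

r = 36.1 / 2 = 18.05 cm
RCF = 11.18 × r × (N/1000)²
5,100 = 11.18 × 18.05 × (N/1000)²
(N/1000)² = 5,100 / 201.799 = 25.27267
N = 1000 × √25.27267 ≈ 5,027.2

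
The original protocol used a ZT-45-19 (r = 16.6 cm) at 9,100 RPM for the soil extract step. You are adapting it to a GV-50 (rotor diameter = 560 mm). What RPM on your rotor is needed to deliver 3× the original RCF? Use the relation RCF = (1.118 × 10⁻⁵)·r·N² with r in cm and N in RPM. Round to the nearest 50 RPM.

RCF_original = 1.118 × 10⁻⁵ × 16.6 × (9100)² = 1.118 × 10⁻⁵ × 16.6 × 82,810,000 ≈ 15,368.5 × g
Target RCF = 3 × 15,368.5 ≈ 46,105.5 × g
Your rotor: r = 560 mm / 2 = 280 mm = 28 cm
46,105.5 = 1.118 × 10⁻⁵ × 28 × N²
N² = 46,105.5 / (31.304 × 10⁻⁵) = 147,283,095
N ≈ √147,283,095 ≈ 12,136.0

≈ 12150 RPM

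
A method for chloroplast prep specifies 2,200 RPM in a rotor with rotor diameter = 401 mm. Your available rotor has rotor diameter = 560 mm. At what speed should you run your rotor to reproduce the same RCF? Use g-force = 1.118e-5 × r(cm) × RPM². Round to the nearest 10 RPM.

≈ 1860 RPM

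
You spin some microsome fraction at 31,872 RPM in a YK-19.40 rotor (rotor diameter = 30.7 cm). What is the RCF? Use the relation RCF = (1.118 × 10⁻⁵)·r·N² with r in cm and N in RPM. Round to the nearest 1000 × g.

r = 30.7 / 2 = 15.35 cm
RCF = 1.118 × 10⁻⁵ × 15.35 × (31872)² = 1.118 × 10⁻⁵ × 15.35 × 1,015,824,384 ≈ 174,328.7 × g

RCF ≈ 174000 x g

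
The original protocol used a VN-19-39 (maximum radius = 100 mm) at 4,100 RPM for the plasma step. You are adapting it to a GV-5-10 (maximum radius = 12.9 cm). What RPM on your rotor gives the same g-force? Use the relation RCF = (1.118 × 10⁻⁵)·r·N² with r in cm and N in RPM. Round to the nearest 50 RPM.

Original rotor: r = 100 mm = 10.0 cm
RCF_original = 1.118 × 10⁻⁵ × 10 × (4100)² = 1.118 × 10⁻⁵ × 10 × 16,810,000 ≈ 1,879.4 × g
1,879.4 = 1.118 × 10⁻⁵ × 12.9 × N²
N² = 1,879.4 / (14.4222 × 10⁻⁵) = 13,031,299
N ≈ √13,031,299 ≈ 3,609.9

≈ 3600 RPM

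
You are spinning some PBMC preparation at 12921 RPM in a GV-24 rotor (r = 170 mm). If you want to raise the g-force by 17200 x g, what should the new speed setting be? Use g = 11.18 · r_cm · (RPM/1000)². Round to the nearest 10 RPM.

r = 170 mm = 17.0 cm
Current RCF = 11.18 × 17 × (12.921)² = 11.18 × 17 × 166.952241 ≈ 31,730.9 × g
Target RCF = 31,730.9 + 17,200 = 48,930.9 × g
(N/1000)² = 48,930.9 / 190.06 = 257.4498
N = 1000 × √257.4498 ≈ 16,045.2

≈ 16050 RPM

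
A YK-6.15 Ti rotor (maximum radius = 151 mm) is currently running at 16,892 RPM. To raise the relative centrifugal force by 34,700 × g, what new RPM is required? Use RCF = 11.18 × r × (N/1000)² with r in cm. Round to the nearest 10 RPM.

22160 RPM

r = 151 mm = 15.1 cm
Current RCF = 11.18 × 15.1 × (16.892)² = 11.18 × 15.1 × 285.339664 ≈ 48,170.5 × g
Target RCF = 48,170.5 + 34,700 = 82,870.5 × g
(N/1000)² = 82,870.5 / 168.818 = 490.8866
N = 1000 × √490.8866 ≈ 22,156.0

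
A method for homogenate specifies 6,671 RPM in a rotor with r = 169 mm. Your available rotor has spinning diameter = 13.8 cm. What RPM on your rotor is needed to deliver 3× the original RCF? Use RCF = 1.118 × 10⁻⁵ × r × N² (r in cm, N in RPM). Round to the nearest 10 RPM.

Original rotor: r = 169 mm = 16.9 cm
RCF_original = 1.118 × 10⁻⁵ × 16.9 × (6671)² = 1.118 × 10⁻⁵ × 16.9 × 44,502,241 ≈ 8,408.3 × g
Target RCF = 3 × 8,408.3 ≈ 25,224.9 × g
Your rotor: r = 13.8 / 2 = 6.9 cm
25,224.9 = 1.118 × 10⁻⁵ × 6.9 × N²
N² = 25,224.9 / (7.7142 × 10⁻⁵) = 326,993,078
N ≈ √326,993,078 ≈ 18,082.9

18080 RPM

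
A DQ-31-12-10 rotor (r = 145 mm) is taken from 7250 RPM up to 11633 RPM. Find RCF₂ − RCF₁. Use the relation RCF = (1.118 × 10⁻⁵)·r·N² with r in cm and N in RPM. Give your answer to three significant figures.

≈ 13400 x g

r = 145 mm = 14.5 cm
RCF₁ = 1.118 × 10⁻⁵ × 14.5 × (7250)² = 1.118 × 10⁻⁵ × 14.5 × 52,562,500 ≈ 8,520.9 × g
RCF₂ = 1.118 × 10⁻⁵ × 14.5 × (11633)² = 1.118 × 10⁻⁵ × 14.5 × 135,326,689 ≈ 21,937.8 × g
Increase = 21,937.8 − 8,520.9 = 13,416.9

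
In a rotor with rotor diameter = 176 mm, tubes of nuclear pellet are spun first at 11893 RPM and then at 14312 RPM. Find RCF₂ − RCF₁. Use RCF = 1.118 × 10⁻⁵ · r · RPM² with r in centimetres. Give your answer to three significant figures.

≈ 6240 x g

r = 176 mm / 2 = 88 mm = 8.8 cm
RCF₁ = 1.118 × 10⁻⁵ × 8.8 × (11893)² = 1.118 × 10⁻⁵ × 8.8 × 141,443,449 ≈ 13,915.8 × g
RCF₂ = 1.118 × 10⁻⁵ × 8.8 × (14312)² = 1.118 × 10⁻⁵ × 8.8 × 204,833,344 ≈ 20,152.3 × g
Increase = 20,152.3 − 13,915.8 = 6,236.5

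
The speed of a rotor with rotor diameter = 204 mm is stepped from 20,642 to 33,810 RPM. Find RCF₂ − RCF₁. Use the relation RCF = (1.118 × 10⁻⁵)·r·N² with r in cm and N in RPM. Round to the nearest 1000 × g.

r = 204 mm / 2 = 102 mm = 10.2 cm
RCF₁ = 1.118 × 10⁻⁵ × 10.2 × (20642)² = 1.118 × 10⁻⁵ × 10.2 × 426,092,164 ≈ 48,589.8 × g
RCF₂ = 1.118 × 10⁻⁵ × 10.2 × (33810)² = 1.118 × 10⁻⁵ × 10.2 × 1,143,116,100 ≈ 130,356.4 × g
Increase = 130,356.4 − 48,589.8 = 81,766.6

≈ 82000 × g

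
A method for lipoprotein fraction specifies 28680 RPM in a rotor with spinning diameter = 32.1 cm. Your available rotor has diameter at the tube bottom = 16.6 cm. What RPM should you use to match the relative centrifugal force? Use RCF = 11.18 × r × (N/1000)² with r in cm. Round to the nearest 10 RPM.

Original rotor: r = 32.1 / 2 = 16.05 cm
RCF_original = 11.18 × 16.05 × (28.68)² = 11.18 × 16.05 × 822.5424 ≈ 147,596.2 × g
Your rotor: r = 16.6 / 2 = 8.3 cm
147,596.2 = 11.18 × 8.3 × (N/1000)²
(N/1000)² = 147,596.2 / 92.794 = 1590.579
N = 1000 × √1590.579 ≈ 39,882.1

≈ 39880 RPM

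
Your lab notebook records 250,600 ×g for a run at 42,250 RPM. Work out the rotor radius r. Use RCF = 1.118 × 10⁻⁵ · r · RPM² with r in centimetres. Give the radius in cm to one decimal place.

250600 = 1.118 × 10⁻⁵ × r × (42250)²
r = 250600 / (1.118 × 10⁻⁵ × 1,785,062,500) = 250600 / 19957 ≈ 12.557 cm

12.6 cm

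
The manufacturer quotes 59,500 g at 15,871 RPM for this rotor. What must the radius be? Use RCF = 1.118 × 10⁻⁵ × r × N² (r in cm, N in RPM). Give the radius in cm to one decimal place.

21.1 cm

59500 = 1.118 × 10⁻⁵ × r × (15871)²
r = 59500 / (1.118 × 10⁻⁵ × 251,888,641) = 59500 / 2816.115 ≈ 21.128 cm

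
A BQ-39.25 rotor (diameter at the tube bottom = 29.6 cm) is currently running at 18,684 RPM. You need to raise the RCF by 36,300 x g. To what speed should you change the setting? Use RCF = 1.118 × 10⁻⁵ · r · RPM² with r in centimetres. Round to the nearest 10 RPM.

r = 29.6 / 2 = 14.8 cm
Current RCF = 1.118 × 10⁻⁵ × 14.8 × (18684)² = 1.118 × 10⁻⁵ × 14.8 × 349,091,856 ≈ 57,762.1 × g
Target RCF = 57,762.1 + 36,300 = 94,062.1 × g
N² = 94,062.1 / (16.5464 × 10⁻⁵) = 568,474,714
N ≈ √568,474,714 ≈ 23,842.7

23840 RPM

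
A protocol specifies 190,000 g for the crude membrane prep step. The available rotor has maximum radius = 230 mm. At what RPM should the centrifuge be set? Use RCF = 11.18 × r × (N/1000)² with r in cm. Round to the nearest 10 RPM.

≈ 27180 RPM

r = 230 mm = 23.0 cm
190,000 = 11.18 × 23 × (N/1000)²
(N/1000)² = 190,000 / 257.14 = 738.8971
N = 1000 × √738.8971 ≈ 27,182.7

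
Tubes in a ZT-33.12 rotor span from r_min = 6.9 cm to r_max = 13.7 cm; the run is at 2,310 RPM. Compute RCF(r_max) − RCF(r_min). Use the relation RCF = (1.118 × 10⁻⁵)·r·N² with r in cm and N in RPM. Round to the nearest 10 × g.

RCF_max = 1.118 × 10⁻⁵ × 13.7 × (2310)² = 1.118 × 10⁻⁵ × 13.7 × 5,336,100 ≈ 817.3 × g
RCF_min = 1.118 × 10⁻⁵ × 6.9 × (2310)² = 1.118 × 10⁻⁵ × 6.9 × 5,336,100 ≈ 411.6 × g
ΔRCF = 817.3 − 411.6 = 405.7

410 g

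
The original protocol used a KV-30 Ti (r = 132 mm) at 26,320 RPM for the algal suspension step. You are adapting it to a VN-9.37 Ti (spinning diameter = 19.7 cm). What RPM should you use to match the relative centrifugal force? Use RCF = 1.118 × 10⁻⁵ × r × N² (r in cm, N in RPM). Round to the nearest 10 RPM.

30470 RPM

Original rotor: r = 132 mm = 13.2 cm
RCF_original = 1.118 × 10⁻⁵ × 13.2 × (26320)² = 1.118 × 10⁻⁵ × 13.2 × 692,742,400 ≈ 102,232.2 × g
Your rotor: r = 19.7 / 2 = 9.85 cm
102,232.2 = 1.118 × 10⁻⁵ × 9.85 × N²
N² = 102,232.2 / (11.0123 × 10⁻⁵) = 928,345,577
N ≈ √928,345,577 ≈ 30,468.8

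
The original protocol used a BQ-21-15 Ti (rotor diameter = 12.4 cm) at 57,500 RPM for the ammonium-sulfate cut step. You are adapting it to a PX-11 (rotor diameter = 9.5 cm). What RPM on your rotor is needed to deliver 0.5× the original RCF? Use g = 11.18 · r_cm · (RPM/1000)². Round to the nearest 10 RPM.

46450 RPM

Original rotor: r = 12.4 / 2 = 6.2 cm
RCF_original = 11.18 × 6.2 × (57.5)² = 11.18 × 6.2 × 3,306.25 ≈ 229,176 × g
Target RCF = 0.5 × 229,176 ≈ 114,588 × g
Your rotor: r = 9.5 / 2 = 4.75 cm
114,588 = 11.18 × 4.75 × (N/1000)²
(N/1000)² = 114,588 / 53.105 = 2157.763
N = 1000 × √2157.763 ≈ 46,451.7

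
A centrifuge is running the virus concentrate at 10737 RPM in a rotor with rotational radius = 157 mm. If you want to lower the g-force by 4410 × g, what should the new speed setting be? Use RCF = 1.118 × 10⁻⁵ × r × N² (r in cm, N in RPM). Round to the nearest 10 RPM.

r = 157 mm = 15.7 cm
Current RCF = 1.118 × 10⁻⁵ × 15.7 × (10737)² = 1.118 × 10⁻⁵ × 15.7 × 115,283,169 ≈ 20,235.2 × g
Target RCF = 20,235.2 − 4,410 = 15,825.2 × g
N² = 15,825.2 / (17.5526 × 10⁻⁵) = 90,158,723
N ≈ √90,158,723 ≈ 9,495.2

N₂ ≈ 9500 RPM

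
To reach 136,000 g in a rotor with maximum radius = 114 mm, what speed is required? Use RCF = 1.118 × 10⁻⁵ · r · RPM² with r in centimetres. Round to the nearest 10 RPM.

32670 RPM

r = 114 mm = 11.4 cm
RCF = 1.118 × 10⁻⁵ × r × N²
136,000 = 1.118 × 10⁻⁵ × 11.4 × N²
N² = 136,000 / (12.7452 × 10⁻⁵) = 1,067,068,387
N ≈ √1,067,068,387 ≈ 32,666.0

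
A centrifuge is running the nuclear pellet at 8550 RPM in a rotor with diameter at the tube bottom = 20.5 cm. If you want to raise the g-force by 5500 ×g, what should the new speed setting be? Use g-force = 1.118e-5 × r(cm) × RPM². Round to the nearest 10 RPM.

≈ 11000 RPM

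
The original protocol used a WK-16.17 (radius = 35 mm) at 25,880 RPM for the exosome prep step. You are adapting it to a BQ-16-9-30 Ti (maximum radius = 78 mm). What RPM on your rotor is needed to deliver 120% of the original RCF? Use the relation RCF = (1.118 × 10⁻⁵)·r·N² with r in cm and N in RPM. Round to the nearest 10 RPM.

18990 RPM

Original rotor: r = 35 mm = 3.5 cm
RCF = 1.118 × 10⁻⁵ × r × N²
RCF_original = 1.118 × 10⁻⁵ × 3.5 × (25880)² = 1.118 × 10⁻⁵ × 3.5 × 669,774,400 ≈ 26,208.3 × g
Target RCF = 1.2 × 26,208.3 ≈ 31,450 × g
Your rotor: r = 78 mm = 7.8 cm
31,450 = 1.118 × 10⁻⁵ × 7.8 × N²
N² = 31,450 / (8.7204 × 10⁻⁵) = 360,648,594
N ≈ √360,648,594 ≈ 18,990.8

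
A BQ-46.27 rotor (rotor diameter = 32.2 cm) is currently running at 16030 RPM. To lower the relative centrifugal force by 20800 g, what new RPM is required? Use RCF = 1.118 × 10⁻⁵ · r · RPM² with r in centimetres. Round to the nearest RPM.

11891 RPM

r = 32.2 / 2 = 16.1 cm
Current RCF = 1.118 × 10⁻⁵ × 16.1 × (16030)² = 1.118 × 10⁻⁵ × 16.1 × 256,960,900 ≈ 46,252.4 × g
Target RCF = 46,252.4 − 20,800 = 25,452.4 × g
N² = 25,452.4 / (17.9998 × 10⁻⁵) = 141,403,793
N ≈ √141,403,793 ≈ 11,891.3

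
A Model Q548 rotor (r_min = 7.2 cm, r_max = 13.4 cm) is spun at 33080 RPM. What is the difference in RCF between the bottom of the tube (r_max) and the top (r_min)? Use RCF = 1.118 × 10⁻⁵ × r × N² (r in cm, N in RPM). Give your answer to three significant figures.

ΔRCF ≈ 75900 g

ΔRCF = 1.118 × 10⁻⁵ × (r_max − r_min) × N² = 1.118 × 10⁻⁵ × 6.2 × 1,094,286,400 ≈ 75,851.6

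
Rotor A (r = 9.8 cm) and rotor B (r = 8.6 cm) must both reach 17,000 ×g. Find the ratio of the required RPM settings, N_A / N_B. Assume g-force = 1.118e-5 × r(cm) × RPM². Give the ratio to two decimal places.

0.94

At fixed RCF, N ∝ 1/√r, so N_A/N_B = √(r_B/r_A) = √(8.6/9.8) = √0.877551 = 0.9368.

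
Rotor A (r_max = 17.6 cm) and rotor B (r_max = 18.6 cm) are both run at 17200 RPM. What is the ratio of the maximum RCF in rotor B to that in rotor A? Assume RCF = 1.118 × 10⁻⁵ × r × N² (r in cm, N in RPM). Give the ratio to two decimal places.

1.06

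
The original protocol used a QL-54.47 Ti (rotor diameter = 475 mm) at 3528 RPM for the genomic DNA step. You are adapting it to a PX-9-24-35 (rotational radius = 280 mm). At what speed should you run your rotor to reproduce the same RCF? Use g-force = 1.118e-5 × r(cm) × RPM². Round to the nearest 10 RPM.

Original rotor: r = 475 mm / 2 = 237.5 mm = 23.75 cm
RCF_original = 1.118 × 10⁻⁵ × 23.75 × (3528)² = 1.118 × 10⁻⁵ × 23.75 × 12,446,784 ≈ 3,304.9 × g
Your rotor: r = 280 mm = 28.0 cm
3,304.9 = 1.118 × 10⁻⁵ × 28 × N²
N² = 3,304.9 / (31.304 × 10⁻⁵) = 10,557,437
N ≈ √10,557,437 ≈ 3,249.2

3250 RPM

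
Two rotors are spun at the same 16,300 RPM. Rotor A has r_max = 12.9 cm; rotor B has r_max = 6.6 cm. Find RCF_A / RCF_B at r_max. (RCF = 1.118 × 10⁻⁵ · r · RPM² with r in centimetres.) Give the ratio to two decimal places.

1.95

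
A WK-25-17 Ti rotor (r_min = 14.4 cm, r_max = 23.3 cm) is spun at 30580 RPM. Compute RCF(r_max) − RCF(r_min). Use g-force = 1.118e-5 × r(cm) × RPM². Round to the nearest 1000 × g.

ΔRCF = 1.118 × 10⁻⁵ × (r_max − r_min) × N² = 1.118 × 10⁻⁵ × 8.9 × 935,136,400 ≈ 93,047.9

93000 ×g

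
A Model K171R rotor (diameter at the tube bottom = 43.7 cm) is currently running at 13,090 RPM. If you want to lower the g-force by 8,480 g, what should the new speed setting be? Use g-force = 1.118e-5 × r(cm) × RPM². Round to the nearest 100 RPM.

r = 43.7 / 2 = 21.85 cm
Current RCF = 1.118 × 10⁻⁵ × 21.85 × (13090)² = 1.118 × 10⁻⁵ × 21.85 × 171,348,100 ≈ 41,857.4 × g
Target RCF = 41,857.4 − 8,480 = 33,377.4 × g
N² = 33,377.4 / (24.4283 × 10⁻⁵) = 136,634,150
N ≈ √136,634,150 ≈ 11,689.1

≈ 11700 RPM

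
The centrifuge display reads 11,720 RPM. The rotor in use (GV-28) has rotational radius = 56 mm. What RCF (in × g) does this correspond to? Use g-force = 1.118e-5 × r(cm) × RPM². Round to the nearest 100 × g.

r = 56 mm = 5.6 cm
RCF = 1.118 × 10⁻⁵ × 5.6 × (11720)² = 1.118 × 10⁻⁵ × 5.6 × 137,358,400 ≈ 8,599.7 × g

≈ 8600 × g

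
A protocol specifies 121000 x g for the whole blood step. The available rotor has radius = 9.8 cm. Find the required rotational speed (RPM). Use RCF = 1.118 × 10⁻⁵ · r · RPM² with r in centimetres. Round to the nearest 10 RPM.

RCF = 1.118 × 10⁻⁵ × r × N²
121,000 = 1.118 × 10⁻⁵ × 9.8 × N²
N² = 121,000 / (10.9564 × 10⁻⁵) = 1,104,377,350
N ≈ √1,104,377,350 ≈ 33,232.2

33230 RPM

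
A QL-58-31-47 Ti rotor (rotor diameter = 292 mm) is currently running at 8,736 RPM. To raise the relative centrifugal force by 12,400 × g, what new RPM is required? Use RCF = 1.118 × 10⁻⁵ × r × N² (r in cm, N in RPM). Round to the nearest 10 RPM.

12340 RPM

r = 292 mm / 2 = 146 mm = 14.6 cm
Current RCF = 1.118 × 10⁻⁵ × 14.6 × (8736)² = 1.118 × 10⁻⁵ × 14.6 × 76,317,696 ≈ 12,457.2 × g
Target RCF = 12,457.2 + 12,400 = 24,857.2 × g
N² = 24,857.2 / (16.3228 × 10⁻⁵) = 152,285,147
N ≈ √152,285,147 ≈ 12,340.4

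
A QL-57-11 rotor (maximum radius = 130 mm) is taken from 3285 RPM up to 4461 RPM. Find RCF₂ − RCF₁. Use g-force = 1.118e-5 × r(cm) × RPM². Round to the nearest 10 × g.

1320 × g

r = 130 mm = 13.0 cm
RCF₁ = 1.118 × 10⁻⁵ × 13 × (3285)² = 1.118 × 10⁻⁵ × 13 × 10,791,225 ≈ 1,568.4 × g
RCF₂ = 1.118 × 10⁻⁵ × 13 × (4461)² = 1.118 × 10⁻⁵ × 13 × 19,900,521 ≈ 2,892.3 × g
Increase = 2,892.3 − 1,568.4 = 1,323.9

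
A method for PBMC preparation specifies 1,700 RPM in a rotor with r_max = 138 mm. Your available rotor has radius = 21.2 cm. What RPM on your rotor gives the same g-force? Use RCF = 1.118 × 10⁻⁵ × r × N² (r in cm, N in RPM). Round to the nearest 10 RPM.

Original rotor: r = 138 mm = 13.8 cm
RCF_original = 1.118 × 10⁻⁵ × 13.8 × (1700)² = 1.118 × 10⁻⁵ × 13.8 × 2,890,000 ≈ 445.9 × g
445.9 = 1.118 × 10⁻⁵ × 21.2 × N²
N² = 445.9 / (23.7016 × 10⁻⁵) = 1,881,308
N ≈ √1,881,308 ≈ 1,371.6

≈ 1370 RPM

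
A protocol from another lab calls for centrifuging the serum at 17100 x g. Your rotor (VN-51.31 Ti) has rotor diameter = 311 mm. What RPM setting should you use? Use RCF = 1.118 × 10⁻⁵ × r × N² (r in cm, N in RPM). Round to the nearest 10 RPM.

9920 RPM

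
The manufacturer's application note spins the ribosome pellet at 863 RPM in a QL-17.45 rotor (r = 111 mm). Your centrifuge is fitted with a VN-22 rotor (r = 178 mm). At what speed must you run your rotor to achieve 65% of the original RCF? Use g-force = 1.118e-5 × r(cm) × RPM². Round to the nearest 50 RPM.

Original rotor: r = 111 mm = 11.1 cm
RCF_original = 1.118 × 10⁻⁵ × 11.1 × (863)² = 1.118 × 10⁻⁵ × 11.1 × 744,769 ≈ 92.4 × g
Target RCF = 0.65 × 92.4 ≈ 60.1 × g
Your rotor: r = 178 mm = 17.8 cm
60.1 = 1.118 × 10⁻⁵ × 17.8 × N²
N² = 60.1 / (19.9004 × 10⁻⁵) = 302,004
N ≈ √302,004 ≈ 549.5

≈ 550 RPM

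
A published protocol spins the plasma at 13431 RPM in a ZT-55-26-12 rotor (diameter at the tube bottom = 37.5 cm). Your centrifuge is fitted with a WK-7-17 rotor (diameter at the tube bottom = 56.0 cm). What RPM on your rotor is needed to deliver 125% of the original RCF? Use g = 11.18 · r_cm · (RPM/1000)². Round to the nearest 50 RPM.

12300 RPM

Original rotor: r = 37.5 / 2 = 18.75 cm
RCF = 11.18 × r × (N/1000)²
RCF_original = 11.18 × 18.75 × (13.431)² = 11.18 × 18.75 × 180.391761 ≈ 37,814.6 × g
Target RCF = 1.25 × 37,814.6 ≈ 47,268.2 × g
Your rotor: r = 56.0 / 2 = 28 cm
47,268.2 = 11.18 × 28 × (N/1000)²
(N/1000)² = 47,268.2 / 313.04 = 150.9973
N = 1000 × √150.9973 ≈ 12,288.1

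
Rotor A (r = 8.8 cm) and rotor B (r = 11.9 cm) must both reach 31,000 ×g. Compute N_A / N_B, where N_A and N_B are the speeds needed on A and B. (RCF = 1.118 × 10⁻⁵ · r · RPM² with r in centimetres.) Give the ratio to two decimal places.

1.16

At fixed RCF, N ∝ 1/√r, so N_A/N_B = √(r_B/r_A) = √(11.9/8.8) = √1.352273 = 1.1629.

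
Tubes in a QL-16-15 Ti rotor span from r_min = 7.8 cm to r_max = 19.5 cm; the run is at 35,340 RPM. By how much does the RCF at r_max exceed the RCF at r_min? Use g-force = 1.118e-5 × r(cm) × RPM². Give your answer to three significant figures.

ΔRCF ≈ 163000 ×g

RCF_max = 1.118 × 10⁻⁵ × 19.5 × (35340)² = 1.118 × 10⁻⁵ × 19.5 × 1,248,915,600 ≈ 272,276.1 × g
RCF_min = 1.118 × 10⁻⁵ × 7.8 × (35340)² = 1.118 × 10⁻⁵ × 7.8 × 1,248,915,600 ≈ 108,910.4 × g
ΔRCF = 272,276.1 − 108,910.4 = 163,365.7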